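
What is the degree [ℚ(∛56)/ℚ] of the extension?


∛56 has minimal polynomial x³ - 56 (irreducible over ℚ since 56 is not a perfect cube)

[ℚ(∛56)/ℚ] = 3


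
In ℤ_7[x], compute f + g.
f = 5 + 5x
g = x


Add coefficients mod 7:
x^0: 5 + 0 = 5 (mod 7)
x^1: 5 + 1 = 6 (mod 7)
Result: 5 + 6x

f + g = 5 + 6x


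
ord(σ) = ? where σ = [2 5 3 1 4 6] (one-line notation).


Cycle decomposition: (1 2 5 4)
Cycle lengths: 4
Order = lcm(4) = 4

ord(σ) = 4


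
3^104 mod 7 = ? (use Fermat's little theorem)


Fermat's little theorem: if p is prime and gcd(a,p)=1, then a^(p-1) ≡ 1 (mod p)
p = 7 is prime, gcd(3,7) = 1
Reduce exponent: 104 mod 6 = 2
So 3^104 ≡ 3^2 (mod 7)
3^2 mod 7 = 2

3^104 ≡ 2 (mod 7)


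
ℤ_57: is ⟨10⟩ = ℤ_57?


g generates ℤ_n iff gcd(g, n) = 1
gcd(10, 57) = 1
Since gcd = 1, 10 is a generator.

Yes, 10 generates ℤ_57


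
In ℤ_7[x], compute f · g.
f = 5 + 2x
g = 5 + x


Expand and collect like terms; reduce coefficients mod 7:
x^0: 5·5 = 25 ≡ 4 (mod 7)
x^1: 5·1 + 2·5 = 15 ≡ 1 (mod 7)
x^2: 2·1 = 2 ≡ 2 (mod 7)
Result: 4 + x + 2x^2

f · g = 4 + x + 2x^2


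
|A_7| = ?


|A_n| = n!/2 (even permutations)
|A_7| = 7!/2 = 5040/2 = 2520

|A_7| = 2520


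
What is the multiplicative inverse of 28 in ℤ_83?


Use the extended Euclidean algorithm to write 1 = 28·s + 83·t; then s mod 83 is the inverse.
Euclidean algorithm:
  28 = 0·83 + 28
  83 = 2·28 + 27
  28 = 1·27 + 1
  27 = 27·1 + 0
gcd(28,83) = 1
Back-substitution gives: 28·(3) + 83·(-1) = 1
So 28⁻¹ ≡ 3 ≡ 3 (mod 83)
Check: 28 × 3 = 84 ≡ 1 (mod 83) ✓

28⁻¹ ≡ 3 (mod 83)


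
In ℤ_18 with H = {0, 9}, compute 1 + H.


1 + H = {1 + h (mod 18) : h ∈ H}
1+0=1, 1+9=10

1 + H = {1, 10}


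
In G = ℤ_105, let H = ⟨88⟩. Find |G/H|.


|⟨88⟩| = n / gcd(88, 105) = 105 / 1 = 105
H is normal (ℤ_105 is abelian).
|G/H| = |G| / |H| = 105 / 105 = 1

|G/H| = 1


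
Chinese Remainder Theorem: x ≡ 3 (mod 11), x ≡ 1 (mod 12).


m₁ = 11, m₂ = 12, gcd = 1, so CRT applies. M = m₁·m₂ = 132
Let M₁ = M/m₁ = 12, M₂ = M/m₂ = 11
Find y₁ ≡ M₁⁻¹ (mod m₁): 12⁻¹ ≡ 1 (mod 11)
Find y₂ ≡ M₂⁻¹ (mod m₂): 11⁻¹ ≡ 11 (mod 12)
x = a₁·M₁·y₁ + a₂·M₂·y₂ = 3·12·1 + 1·11·11 = 157
Reduce mod 132: x ≡ 25
Check: 25 mod 11 = 3 ✓, 25 mod 12 = 1 ✓

x ≡ 25 (mod 132)


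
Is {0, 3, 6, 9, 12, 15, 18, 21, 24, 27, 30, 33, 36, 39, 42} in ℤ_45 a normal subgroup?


H = {0, 3, 6, 9, 12, 15, 18, 21, 24, 27, 30, 33, 36, 39, 42} in ℤ_45
ℤ_45 is abelian; every subgroup of an abelian group is normal

Yes, normal subgroup


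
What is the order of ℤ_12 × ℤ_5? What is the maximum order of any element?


|ℤ_12 × ℤ_5| = 12 × 5 = 60
Max element order = lcm(12,5) = 60
Cyclic? Yes (gcd=1)

|ℤ_12×ℤ_5| = 60, max element order = 60


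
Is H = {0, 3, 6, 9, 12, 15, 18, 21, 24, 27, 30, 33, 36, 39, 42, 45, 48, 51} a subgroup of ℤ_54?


Subgroup test for H = {0, 3, 6, 9, 12, 15, 18, 21, 24, 27, 30, 33, 36, 39, 42, 45, 48, 51} in (ℤ_54, +):
(1) 0 ∈ H? Yes
(2) Closure: for all a,b ∈ H, (a+b) mod 54 ∈ H? Yes
(3) Inverses: for all a ∈ H, -a mod 54 ∈ H? Yes

Yes, H is a subgroup of ℤ_54


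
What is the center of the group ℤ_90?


Z(G) = {g ∈ G | gx = xg for all x ∈ G}
ℤ_90 is abelian, so Z(G) = G

Z(ℤ_90) = ℤ_90


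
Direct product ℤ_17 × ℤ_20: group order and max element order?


|ℤ_17 × ℤ_20| = 17 × 20 = 340
Max element order = lcm(17,20) = 340
Cyclic? Yes (gcd=1)

|ℤ_17×ℤ_20| = 340, max element order = 340


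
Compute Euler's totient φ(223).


Factor n: 223 = 223
φ(n) = n · ∏(1 - 1/p) over distinct primes p | n
φ(223) = 223 · (1 - 1/223) = 222

φ(223) = 222


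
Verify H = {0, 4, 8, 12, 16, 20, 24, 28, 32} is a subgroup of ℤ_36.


Subgroup test for H = {0, 4, 8, 12, 16, 20, 24, 28, 32} in (ℤ_36, +):
(1) 0 ∈ H? Yes
(2) Closure: for all a,b ∈ H, (a+b) mod 36 ∈ H? Yes
(3) Inverses: for all a ∈ H, -a mod 36 ∈ H? Yes

Yes, H is a subgroup of ℤ_36


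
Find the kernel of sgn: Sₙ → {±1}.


Kernel = preimage of identity
ker(sgn) = even permutations = Aₙ

ker(sgn) = Aₙ


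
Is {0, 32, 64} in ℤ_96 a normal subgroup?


H = {0, 32, 64} in ℤ_96
ℤ_96 is abelian; every subgroup of an abelian group is normal

Yes, normal subgroup


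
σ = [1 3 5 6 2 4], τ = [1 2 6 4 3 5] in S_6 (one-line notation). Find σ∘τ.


σ∘τ: apply τ first, then σ
1 →τ 1 →σ 1
2 →τ 2 →σ 3
3 →τ 6 →σ 4
4 →τ 4 →σ 6
5 →τ 3 →σ 5
6 →τ 5 →σ 2

σ∘τ = [1 3 4 6 5 2]


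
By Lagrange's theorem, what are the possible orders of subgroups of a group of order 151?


Lagrange's theorem: |H| divides |G|
|G| = 151
Divisors of 151: 1, 151

Possible subgroup orders: {1, 151}


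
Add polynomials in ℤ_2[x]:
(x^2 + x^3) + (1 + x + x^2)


Add coefficients mod 2:
x^0: 0 + 1 = 1 (mod 2)
x^1: 0 + 1 = 1 (mod 2)
x^2: 1 + 1 = 0 (mod 2)
x^3: 1 + 0 = 1 (mod 2)
Result: 1 + x + x^3

f + g = 1 + x + x^3


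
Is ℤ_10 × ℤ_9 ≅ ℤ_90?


Comparing ℤ_10 × ℤ_9 and ℤ_90:
gcd(10,9) = 1, so ℤ_10 × ℤ_9 ≅ ℤ_90 (CRT)

Yes, ℤ_10 × ℤ_9 ≅ ℤ_90


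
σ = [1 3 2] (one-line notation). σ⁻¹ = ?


To find σ⁻¹, swap domain and range:
σ(1) = 1 → σ⁻¹(1) = 1
σ(2) = 3 → σ⁻¹(3) = 2
σ(3) = 2 → σ⁻¹(2) = 3

σ⁻¹ = [1 3 2]


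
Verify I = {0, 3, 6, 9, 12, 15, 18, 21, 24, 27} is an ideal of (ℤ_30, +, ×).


Check ideal conditions for I = {0, 3, 6, 9, 12, 15, 18, 21, 24, 27} in ℤ_30:
(1) I is an additive subgroup? Yes
(2) For r ∈ ℤ_30 and a ∈ I: r·a ∈ I? Yes

Yes, I is an ideal of ℤ_30


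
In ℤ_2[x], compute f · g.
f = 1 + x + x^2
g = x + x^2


Expand and collect like terms; reduce coefficients mod 2:
x^0: 1·0 = 0 ≡ 0 (mod 2)
x^1: 1·1 + 1·0 = 1 ≡ 1 (mod 2)
x^2: 1·1 + 1·1 + 1·0 = 2 ≡ 0 (mod 2)
x^3: 1·1 + 1·1 = 2 ≡ 0 (mod 2)
x^4: 1·1 = 1 ≡ 1 (mod 2)
Result: x + x^4

f · g = x + x^4


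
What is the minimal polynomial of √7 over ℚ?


√7 satisfies x² - 7 = 0, irreducible over ℚ since 7 is squarefree

Minimal polynomial: x² - 7


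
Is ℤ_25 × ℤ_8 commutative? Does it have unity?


Direct product ring; commutative with unity (1,1); but (1,0)·(0,1) = (0,0) gives zero divisors, so not an integral domain
Commutative: Yes
Integral domain: No
Has unity: Yes

ℤ_25 × ℤ_8: Commutative=Yes, Unity=Yes


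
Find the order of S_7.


|S_n| = n! (number of permutations of n symbols)
|S_7| = 7! = 5040

|S_7| = 5040


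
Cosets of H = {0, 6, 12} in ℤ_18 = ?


H = {0, 6, 12}, |H| = 3
Number of cosets = |G|/|H| = 18/3 = 6
0 + H = {0, 6, 12}
1 + H = {1, 7, 13}
2 + H = {2, 8, 14}
3 + H = {3, 9, 15}
4 + H = {4, 10, 16}
5 + H = {5, 11, 17}

Cosets: 0+H={0,6,12}; 1+H={1,7,13}; 2+H={2,8,14}; 3+H={3,9,15}; 4+H={4,10,16}; 5+H={5,11,17}


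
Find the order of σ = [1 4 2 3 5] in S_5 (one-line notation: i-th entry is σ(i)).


Cycle decomposition: (2 4 3)
Cycle lengths: 3
Order = lcm(3) = 3

ord(σ) = 3


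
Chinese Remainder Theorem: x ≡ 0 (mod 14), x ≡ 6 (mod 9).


m₁ = 14, m₂ = 9, gcd = 1, so CRT applies. M = m₁·m₂ = 126
Let M₁ = M/m₁ = 9, M₂ = M/m₂ = 14
Find y₁ ≡ M₁⁻¹ (mod m₁): 9⁻¹ ≡ 11 (mod 14)
Find y₂ ≡ M₂⁻¹ (mod m₂): 14⁻¹ ≡ 2 (mod 9)
x = a₁·M₁·y₁ + a₂·M₂·y₂ = 0·9·11 + 6·14·2 = 168
Reduce mod 126: x ≡ 42
Check: 42 mod 14 = 0 ✓, 42 mod 9 = 6 ✓

x ≡ 42 (mod 126)


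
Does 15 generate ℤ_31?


g generates ℤ_n iff gcd(g, n) = 1
gcd(15, 31) = 1
Since gcd = 1, 15 is a generator.

Yes, 15 generates ℤ_31


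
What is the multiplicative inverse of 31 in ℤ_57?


Use the extended Euclidean algorithm to write 1 = 31·s + 57·t; then s mod 57 is the inverse.
Euclidean algorithm:
  31 = 0·57 + 31
  57 = 1·31 + 26
  31 = 1·26 + 5
  26 = 5·5 + 1
  5 = 5·1 + 0
gcd(31,57) = 1
Back-substitution gives: 31·(-11) + 57·(6) = 1
So 31⁻¹ ≡ -11 ≡ 46 (mod 57)
Check: 31 × 46 = 1426 ≡ 1 (mod 57) ✓

31⁻¹ ≡ 46 (mod 57)


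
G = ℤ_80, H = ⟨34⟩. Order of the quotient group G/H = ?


|⟨34⟩| = n / gcd(34, 80) = 80 / 2 = 40
H is normal (ℤ_80 is abelian).
|G/H| = |G| / |H| = 80 / 40 = 2

|G/H| = 2


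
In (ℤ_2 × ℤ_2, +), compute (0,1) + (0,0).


Operation: componentwise addition mod (2, 2)
(0,1) + (0,0) = ((a₁+b₁) mod 2, (a₂+b₂) mod 2) with a = (0,1), b = (0,0)

(0,1) + (0,0) = (0,1)


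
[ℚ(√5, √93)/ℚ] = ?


[ℚ(√5,√93):ℚ] = [ℚ(√5,√93):ℚ(√5)]·[ℚ(√5):ℚ] = 2·2 = 4

[ℚ(√5, √93)/ℚ] = 4


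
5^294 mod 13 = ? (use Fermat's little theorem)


Fermat's little theorem: if p is prime and gcd(a,p)=1, then a^(p-1) ≡ 1 (mod p)
p = 13 is prime, gcd(5,13) = 1
Reduce exponent: 294 mod 12 = 6
So 5^294 ≡ 5^6 (mod 13)
5^6 mod 13 = 12

5^294 ≡ 12 (mod 13)


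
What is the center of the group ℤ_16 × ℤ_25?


Z(G) = {g ∈ G | gx = xg for all x ∈ G}
Direct product of abelian groups is abelian, so Z(G) = G

Z(ℤ_16 × ℤ_25) = ℤ_16 × ℤ_25


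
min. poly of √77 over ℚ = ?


√77 satisfies x² - 77 = 0, irreducible over ℚ since 77 is squarefree

Minimal polynomial: x² - 77


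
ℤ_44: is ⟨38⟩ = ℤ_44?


g generates ℤ_n iff gcd(g, n) = 1
gcd(38, 44) = 2
Since gcd = 2 ≠ 1, ⟨38⟩ has order 22 < 44, so 38 is not a generator.

No, 38 does not generate ℤ_44


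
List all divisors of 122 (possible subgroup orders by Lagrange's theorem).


Lagrange's theorem: |H| divides |G|
|G| = 122
Divisors of 122: 1, 2, 61, 122

Possible subgroup orders: {1, 2, 61, 122}


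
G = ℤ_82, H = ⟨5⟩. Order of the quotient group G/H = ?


|⟨5⟩| = n / gcd(5, 82) = 82 / 1 = 82
H is normal (ℤ_82 is abelian).
|G/H| = |G| / |H| = 82 / 82 = 1

|G/H| = 1


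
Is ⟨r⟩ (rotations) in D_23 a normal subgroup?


H = ⟨r⟩ (rotations) in D_23
The rotation subgroup ⟨r⟩ has index 2 in D_23, so it is normal

Yes, normal subgroup


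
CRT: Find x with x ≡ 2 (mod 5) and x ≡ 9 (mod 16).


m₁ = 5, m₂ = 16, gcd = 1, so CRT applies. M = m₁·m₂ = 80
Let M₁ = M/m₁ = 16, M₂ = M/m₂ = 5
Find y₁ ≡ M₁⁻¹ (mod m₁): 16⁻¹ ≡ 1 (mod 5)
Find y₂ ≡ M₂⁻¹ (mod m₂): 5⁻¹ ≡ 13 (mod 16)
x = a₁·M₁·y₁ + a₂·M₂·y₂ = 2·16·1 + 9·5·13 = 617
Reduce mod 80: x ≡ 57
Check: 57 mod 5 = 2 ✓, 57 mod 16 = 9 ✓

x ≡ 57 (mod 80)


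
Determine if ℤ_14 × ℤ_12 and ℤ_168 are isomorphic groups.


Comparing ℤ_14 × ℤ_12 and ℤ_168:
gcd(14,12) = 2 ≠ 1. Max element order in ℤ_14×ℤ_12 is lcm(14,12) = 84 < 168, so it has no element of order 168

No, ℤ_14 × ℤ_12 ≇ ℤ_168


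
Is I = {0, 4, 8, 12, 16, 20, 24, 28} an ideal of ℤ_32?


Check ideal conditions for I = {0, 4, 8, 12, 16, 20, 24, 28} in ℤ_32:
(1) I is an additive subgroup? Yes
(2) For r ∈ ℤ_32 and a ∈ I: r·a ∈ I? Yes

Yes, I is an ideal of ℤ_32


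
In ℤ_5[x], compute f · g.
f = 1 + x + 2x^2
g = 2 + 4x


Expand and collect like terms; reduce coefficients mod 5:
x^0: 1·2 = 2 ≡ 2 (mod 5)
x^1: 1·4 + 1·2 = 6 ≡ 1 (mod 5)
x^2: 1·4 + 2·2 = 8 ≡ 3 (mod 5)
x^3: 2·4 = 8 ≡ 3 (mod 5)
Result: 2 + x + 3x^2 + 3x^3

f · g = 2 + x + 3x^2 + 3x^3


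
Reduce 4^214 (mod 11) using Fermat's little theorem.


Fermat's little theorem: if p is prime and gcd(a,p)=1, then a^(p-1) ≡ 1 (mod p)
p = 11 is prime, gcd(4,11) = 1
Reduce exponent: 214 mod 10 = 4
So 4^214 ≡ 4^4 (mod 11)
4^4 mod 11 = 3

4^214 ≡ 3 (mod 11)


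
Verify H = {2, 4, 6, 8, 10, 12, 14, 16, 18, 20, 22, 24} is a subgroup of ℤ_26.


Subgroup test for H = {2, 4, 6, 8, 10, 12, 14, 16, 18, 20, 22, 24} in (ℤ_26, +):
(1) 0 ∈ H? No
(2) Closure: for all a,b ∈ H, (a+b) mod 26 ∈ H? No  [counterexample: 2 + 24 = 0 ∉ H]
(3) Inverses: for all a ∈ H, -a mod 26 ∈ H? Yes

No, H is not a subgroup of ℤ_26


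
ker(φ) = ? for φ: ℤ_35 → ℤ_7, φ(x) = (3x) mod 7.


Kernel = preimage of identity
ker(φ) = {x ∈ ℤ_35 : 3x ≡ 0 (mod 7)}. Since 7 | 35, φ is well-defined. The kernel is the cyclic subgroup ⟨7⟩ of ℤ_35 (order 5), i.e. {0, 7, 14, 21, 28}

ker(φ) = {0, 7, 14, 21, 28}


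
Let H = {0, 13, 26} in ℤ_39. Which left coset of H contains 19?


19 + H = {19 + h (mod 39) : h ∈ H}
19+0=19, 19+13=32, 19+26=6
19 + H = {6, 19, 32} = 6 + H

19 + H = {6, 19, 32}


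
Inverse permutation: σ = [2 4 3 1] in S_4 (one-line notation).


To find σ⁻¹, swap domain and range:
σ(1) = 2 → σ⁻¹(2) = 1
σ(2) = 4 → σ⁻¹(4) = 2
σ(3) = 3 → σ⁻¹(3) = 3
σ(4) = 1 → σ⁻¹(1) = 4

σ⁻¹ = [4 1 3 2]


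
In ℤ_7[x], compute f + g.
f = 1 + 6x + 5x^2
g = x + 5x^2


Add coefficients mod 7:
x^0: 1 + 0 = 1 (mod 7)
x^1: 6 + 1 = 0 (mod 7)
x^2: 5 + 5 = 3 (mod 7)
Result: 1 + 3x^2

f + g = 1 + 3x^2


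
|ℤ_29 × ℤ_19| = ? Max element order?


|ℤ_29 × ℤ_19| = 29 × 19 = 551
Max element order = lcm(29,19) = 551
Cyclic? Yes (gcd=1)

|ℤ_29×ℤ_19| = 551, max element order = 551


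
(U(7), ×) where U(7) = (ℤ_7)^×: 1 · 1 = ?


Operation: multiplication mod 7
1 · 1 = (a × b) mod 7 with a = 1, b = 1

1 · 1 = 1


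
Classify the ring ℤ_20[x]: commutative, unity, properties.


ℤ_20 has zero divisors (2·10 ≡ 0), and these lift to constant zero divisors in ℤ_20[x]; so not an integral domain
Commutative: Yes
Integral domain: No
Has unity: Yes

ℤ_20[x]: Commutative=Yes, Unity=Yes


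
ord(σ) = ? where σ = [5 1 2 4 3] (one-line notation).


Cycle decomposition: (1 5 3 2)
Cycle lengths: 4
Order = lcm(4) = 4

ord(σ) = 4


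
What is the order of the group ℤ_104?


ℤ_n has n elements.

|ℤ_104| = 104


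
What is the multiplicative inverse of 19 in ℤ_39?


Use the extended Euclidean algorithm to write 1 = 19·s + 39·t; then s mod 39 is the inverse.
Euclidean algorithm:
  19 = 0·39 + 19
  39 = 2·19 + 1
  19 = 19·1 + 0
gcd(19,39) = 1
Back-substitution gives: 19·(-2) + 39·(1) = 1
So 19⁻¹ ≡ -2 ≡ 37 (mod 39)
Check: 19 × 37 = 703 ≡ 1 (mod 39) ✓

19⁻¹ ≡ 37 (mod 39)


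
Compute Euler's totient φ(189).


Factor n: 189 = 3^3 × 7
φ(n) = n · ∏(1 - 1/p) over distinct primes p | n
φ(189) = 189 · (1 - 1/3) · (1 - 1/7) = 108

φ(189) = 108


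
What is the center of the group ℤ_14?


Z(G) = {g ∈ G | gx = xg for all x ∈ G}
ℤ_14 is abelian, so Z(G) = G

Z(ℤ_14) = ℤ_14


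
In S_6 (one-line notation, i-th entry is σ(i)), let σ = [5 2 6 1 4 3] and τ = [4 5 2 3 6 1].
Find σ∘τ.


σ∘τ: apply τ first, then σ
1 →τ 4 →σ 1
2 →τ 5 →σ 4
3 →τ 2 →σ 2
4 →τ 3 →σ 6
5 →τ 6 →σ 3
6 →τ 1 →σ 5

σ∘τ = [1 4 2 6 3 5]


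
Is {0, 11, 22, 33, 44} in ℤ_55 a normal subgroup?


H = {0, 11, 22, 33, 44} in ℤ_55
ℤ_55 is abelian; every subgroup of an abelian group is normal

Yes, normal subgroup


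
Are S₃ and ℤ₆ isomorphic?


Comparing S₃ and ℤ₆:
S₃ is non-abelian, ℤ₆ is abelian

No, S₃ ≇ ℤ₆


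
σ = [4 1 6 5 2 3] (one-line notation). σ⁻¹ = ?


To find σ⁻¹, swap domain and range:
σ(1) = 4 → σ⁻¹(4) = 1
σ(2) = 1 → σ⁻¹(1) = 2
σ(3) = 6 → σ⁻¹(6) = 3
σ(4) = 5 → σ⁻¹(5) = 4
σ(5) = 2 → σ⁻¹(2) = 5
σ(6) = 3 → σ⁻¹(3) = 6

σ⁻¹ = [2 5 6 1 4 3]


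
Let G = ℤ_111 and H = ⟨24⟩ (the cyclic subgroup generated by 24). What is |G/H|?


|⟨24⟩| = n / gcd(24, 111) = 111 / 3 = 37
H is normal (ℤ_111 is abelian).
|G/H| = |G| / |H| = 111 / 37 = 3

|G/H| = 3


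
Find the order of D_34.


|D_n| = 2n (n rotations and n reflections)
|D_34| = 2×34 = 68

|D_34| = 68


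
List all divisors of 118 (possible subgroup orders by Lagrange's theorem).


Lagrange's theorem: |H| divides |G|
|G| = 118
Divisors of 118: 1, 2, 59, 118

Possible subgroup orders: {1, 2, 59, 118}


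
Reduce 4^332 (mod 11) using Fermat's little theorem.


Fermat's little theorem: if p is prime and gcd(a,p)=1, then a^(p-1) ≡ 1 (mod p)
p = 11 is prime, gcd(4,11) = 1
Reduce exponent: 332 mod 10 = 2
So 4^332 ≡ 4^2 (mod 11)
4^2 mod 11 = 5

4^332 ≡ 5 (mod 11)


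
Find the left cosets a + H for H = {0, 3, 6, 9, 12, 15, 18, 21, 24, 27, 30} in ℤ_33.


H = {0, 3, 6, 9, 12, 15, 18, 21, 24, 27, 30}, |H| = 11
Number of cosets = |G|/|H| = 33/11 = 3
0 + H = {0, 3, 6, 9, 12, 15, 18, 21, 24, 27, 30}
1 + H = {1, 4, 7, 10, 13, 16, 19, 22, 25, 28, 31}
2 + H = {2, 5, 8, 11, 14, 17, 20, 23, 26, 29, 32}

Cosets: 0+H={0,3,6,9,12,15,18,21,24,27,30}; 1+H={1,4,7,10,13,16,19,22,25,28,31}; 2+H={2,5,8,11,14,17,20,23,26,29,32}


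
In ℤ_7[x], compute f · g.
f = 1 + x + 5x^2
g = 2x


Expand and collect like terms; reduce coefficients mod 7:
x^0: 1·0 = 0 ≡ 0 (mod 7)
x^1: 1·2 + 1·0 = 2 ≡ 2 (mod 7)
x^2: 1·2 + 5·0 = 2 ≡ 2 (mod 7)
x^3: 5·2 = 10 ≡ 3 (mod 7)
Result: 2x + 2x^2 + 3x^3

f · g = 2x + 2x^2 + 3x^3


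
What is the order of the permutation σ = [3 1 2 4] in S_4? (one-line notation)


Cycle decomposition: (1 3 2)
Cycle lengths: 3
Order = lcm(3) = 3

ord(σ) = 3


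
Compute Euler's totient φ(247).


Factor n: 247 = 13 × 19
φ(n) = n · ∏(1 - 1/p) over distinct primes p | n
φ(247) = 247 · (1 - 1/13) · (1 - 1/19) = 216

φ(247) = 216


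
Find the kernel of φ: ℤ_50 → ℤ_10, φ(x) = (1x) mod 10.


Kernel = preimage of identity
ker(φ) = {x ∈ ℤ_50 : 1x ≡ 0 (mod 10)}. Since 10 | 50, φ is well-defined. The kernel is the cyclic subgroup ⟨10⟩ of ℤ_50 (order 5), i.e. {0, 10, 20, 30, 40}

ker(φ) = {0, 10, 20, 30, 40}


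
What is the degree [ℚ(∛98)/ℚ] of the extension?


∛98 has minimal polynomial x³ - 98 (irreducible over ℚ since 98 is not a perfect cube)

[ℚ(∛98)/ℚ] = 3


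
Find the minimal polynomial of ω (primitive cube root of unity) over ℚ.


ω satisfies x² + x + 1 = 0 (the cyclotomic polynomial Φ₃)

Minimal polynomial: x² + x + 1


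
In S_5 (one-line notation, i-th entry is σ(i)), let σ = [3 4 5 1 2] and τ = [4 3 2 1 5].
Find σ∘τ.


σ∘τ: apply τ first, then σ
1 →τ 4 →σ 1
2 →τ 3 →σ 5
3 →τ 2 →σ 4
4 →τ 1 →σ 3
5 →τ 5 →σ 2

σ∘τ = [1 5 4 3 2]


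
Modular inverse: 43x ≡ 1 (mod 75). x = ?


Use the extended Euclidean algorithm to write 1 = 43·s + 75·t; then s mod 75 is the inverse.
Euclidean algorithm:
  43 = 0·75 + 43
  75 = 1·43 + 32
  43 = 1·32 + 11
  32 = 2·11 + 10
  11 = 1·10 + 1
  10 = 10·1 + 0
gcd(43,75) = 1
Back-substitution gives: 43·(7) + 75·(-4) = 1
So 43⁻¹ ≡ 7 ≡ 7 (mod 75)
Check: 43 × 7 = 301 ≡ 1 (mod 75) ✓

43⁻¹ ≡ 7 (mod 75)


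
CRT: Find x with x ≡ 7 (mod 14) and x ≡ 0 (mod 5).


m₁ = 14, m₂ = 5, gcd = 1, so CRT applies. M = m₁·m₂ = 70
Let M₁ = M/m₁ = 5, M₂ = M/m₂ = 14
Find y₁ ≡ M₁⁻¹ (mod m₁): 5⁻¹ ≡ 3 (mod 14)
Find y₂ ≡ M₂⁻¹ (mod m₂): 14⁻¹ ≡ 4 (mod 5)
x = a₁·M₁·y₁ + a₂·M₂·y₂ = 7·5·3 + 0·14·4 = 105
Reduce mod 70: x ≡ 35
Check: 35 mod 14 = 7 ✓, 35 mod 5 = 0 ✓

x ≡ 35 (mod 70)


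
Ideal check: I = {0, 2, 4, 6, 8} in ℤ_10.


Check ideal conditions for I = {0, 2, 4, 6, 8} in ℤ_10:
(1) I is an additive subgroup? Yes
(2) For r ∈ ℤ_10 and a ∈ I: r·a ∈ I? Yes

Yes, I is an ideal of ℤ_10


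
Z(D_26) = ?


Z(G) = {g ∈ G | gx = xg for all x ∈ G}
For even n, Z(D_n) = {e, r^(n/2)}: the 180° rotation r^13 commutes with every reflection and rotation

Z(D_26) = {e, r^13}


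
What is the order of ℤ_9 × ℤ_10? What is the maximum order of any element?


|ℤ_9 × ℤ_10| = 9 × 10 = 90
Max element order = lcm(9,10) = 90
Cyclic? Yes (gcd=1)

|ℤ_9×ℤ_10| = 90, max element order = 90


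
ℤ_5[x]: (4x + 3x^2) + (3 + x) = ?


Add coefficients mod 5:
x^0: 0 + 3 = 3 (mod 5)
x^1: 4 + 1 = 0 (mod 5)
x^2: 3 + 0 = 3 (mod 5)
Result: 3 + 3x^2

f + g = 3 + 3x^2


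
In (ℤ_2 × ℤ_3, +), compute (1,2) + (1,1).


Operation: componentwise addition mod (2, 3)
(1,2) + (1,1) = ((a₁+b₁) mod 2, (a₂+b₂) mod 3) with a = (1,2), b = (1,1)

(1,2) + (1,1) = (0,0)


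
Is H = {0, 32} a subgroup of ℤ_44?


Subgroup test for H = {0, 32} in (ℤ_44, +):
(1) 0 ∈ H? Yes
(2) Closure: for all a,b ∈ H, (a+b) mod 44 ∈ H? No  [counterexample: 32 + 32 = 20 ∉ H]
(3) Inverses: for all a ∈ H, -a mod 44 ∈ H? No

No, H is not a subgroup of ℤ_44


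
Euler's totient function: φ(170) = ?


Factor n: 170 = 2 × 5 × 17
φ(n) = n · ∏(1 - 1/p) over distinct primes p | n
φ(170) = 170 · (1 - 1/2) · (1 - 1/5) · (1 - 1/17) = 64

φ(170) = 64


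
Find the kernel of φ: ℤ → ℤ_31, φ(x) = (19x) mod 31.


Kernel = preimage of identity
ker(φ) = {x ∈ ℤ : 19x ≡ 0 (mod 31)}. gcd(19,31) = 1, so 19x ≡ 0 (mod 31) ⟺ x ≡ 0 (mod 31/1 = 31). Hence ker(φ) = 31ℤ

ker(φ) = 31ℤ


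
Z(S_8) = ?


Z(G) = {g ∈ G | gx = xg for all x ∈ G}
S_n is non-abelian for n ≥ 3; Z(S_8) is trivial

Z(S_8) = {e}


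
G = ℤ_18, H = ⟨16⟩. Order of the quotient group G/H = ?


|⟨16⟩| = n / gcd(16, 18) = 18 / 2 = 9
H is normal (ℤ_18 is abelian).
|G/H| = |G| / |H| = 18 / 9 = 2

|G/H| = 2


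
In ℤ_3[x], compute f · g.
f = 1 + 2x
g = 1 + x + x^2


Expand and collect like terms; reduce coefficients mod 3:
x^0: 1·1 = 1 ≡ 1 (mod 3)
x^1: 1·1 + 2·1 = 3 ≡ 0 (mod 3)
x^2: 1·1 + 2·1 = 3 ≡ 0 (mod 3)
x^3: 2·1 = 2 ≡ 2 (mod 3)
Result: 1 + 2x^3

f · g = 1 + 2x^3


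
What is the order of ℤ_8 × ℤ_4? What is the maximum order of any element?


|ℤ_8 × ℤ_4| = 8 × 4 = 32
Max element order = lcm(8,4) = 8
Cyclic? No (gcd=4)

|ℤ_8×ℤ_4| = 32, max element order = 8


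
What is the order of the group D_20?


|D_n| = 2n (n rotations and n reflections)
|D_20| = 2×20 = 40

|D_20| = 40


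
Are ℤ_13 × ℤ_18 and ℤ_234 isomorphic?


Comparing ℤ_13 × ℤ_18 and ℤ_234:
gcd(13,18) = 1, so ℤ_13 × ℤ_18 ≅ ℤ_234 (CRT)

Yes, ℤ_13 × ℤ_18 ≅ ℤ_234


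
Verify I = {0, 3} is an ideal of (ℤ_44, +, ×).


Check ideal conditions for I = {0, 3} in ℤ_44:
(1) I is an additive subgroup? No
(2) For r ∈ ℤ_44 and a ∈ I: r·a ∈ I? No  [counterexample: r=2, a=3, r·a mod 44 = 6 ∉ I]

No, I is not an ideal of ℤ_44


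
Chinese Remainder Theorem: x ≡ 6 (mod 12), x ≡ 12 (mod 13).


m₁ = 12, m₂ = 13, gcd = 1, so CRT applies. M = m₁·m₂ = 156
Let M₁ = M/m₁ = 13, M₂ = M/m₂ = 12
Find y₁ ≡ M₁⁻¹ (mod m₁): 13⁻¹ ≡ 1 (mod 12)
Find y₂ ≡ M₂⁻¹ (mod m₂): 12⁻¹ ≡ 12 (mod 13)
x = a₁·M₁·y₁ + a₂·M₂·y₂ = 6·13·1 + 12·12·12 = 1806
Reduce mod 156: x ≡ 90
Check: 90 mod 12 = 6 ✓, 90 mod 13 = 12 ✓

x ≡ 90 (mod 156)


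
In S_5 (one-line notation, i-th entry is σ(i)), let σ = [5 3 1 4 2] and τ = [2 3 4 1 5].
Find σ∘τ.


σ∘τ: apply τ first, then σ
1 →τ 2 →σ 3
2 →τ 3 →σ 1
3 →τ 4 →σ 4
4 →τ 1 →σ 5
5 →τ 5 →σ 2

σ∘τ = [3 1 4 5 2]


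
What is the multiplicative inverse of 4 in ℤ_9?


Use the extended Euclidean algorithm to write 1 = 4·s + 9·t; then s mod 9 is the inverse.
Euclidean algorithm:
  4 = 0·9 + 4
  9 = 2·4 + 1
  4 = 4·1 + 0
gcd(4,9) = 1
Back-substitution gives: 4·(-2) + 9·(1) = 1
So 4⁻¹ ≡ -2 ≡ 7 (mod 9)
Check: 4 × 7 = 28 ≡ 1 (mod 9) ✓

4⁻¹ ≡ 7 (mod 9)


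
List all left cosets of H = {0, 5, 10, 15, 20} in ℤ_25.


H = {0, 5, 10, 15, 20}, |H| = 5
Number of cosets = |G|/|H| = 25/5 = 5
0 + H = {0, 5, 10, 15, 20}
1 + H = {1, 6, 11, 16, 21}
2 + H = {2, 7, 12, 17, 22}
3 + H = {3, 8, 13, 18, 23}
4 + H = {4, 9, 14, 19, 24}

Cosets: 0+H={0,5,10,15,20}; 1+H={1,6,11,16,21}; 2+H={2,7,12,17,22}; 3+H={3,8,13,18,23}; 4+H={4,9,14,19,24}


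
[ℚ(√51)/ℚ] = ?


√51 has minimal polynomial x² - 51 (irreducible over ℚ since 51 is squarefree)

[ℚ(√51)/ℚ] = 2


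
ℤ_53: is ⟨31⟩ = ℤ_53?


g generates ℤ_n iff gcd(g, n) = 1
gcd(31, 53) = 1
Since gcd = 1, 31 is a generator.

Yes, 31 generates ℤ_53


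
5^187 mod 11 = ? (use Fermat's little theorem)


Fermat's little theorem: if p is prime and gcd(a,p)=1, then a^(p-1) ≡ 1 (mod p)
p = 11 is prime, gcd(5,11) = 1
Reduce exponent: 187 mod 10 = 7
So 5^187 ≡ 5^7 (mod 11)
5^7 mod 11 = 3

5^187 ≡ 3 (mod 11)


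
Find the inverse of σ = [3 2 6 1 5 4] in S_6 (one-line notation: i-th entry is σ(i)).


To find σ⁻¹, swap domain and range:
σ(1) = 3 → σ⁻¹(3) = 1
σ(2) = 2 → σ⁻¹(2) = 2
σ(3) = 6 → σ⁻¹(6) = 3
σ(4) = 1 → σ⁻¹(1) = 4
σ(5) = 5 → σ⁻¹(5) = 5
σ(6) = 4 → σ⁻¹(4) = 6

σ⁻¹ = [4 2 1 6 5 3]


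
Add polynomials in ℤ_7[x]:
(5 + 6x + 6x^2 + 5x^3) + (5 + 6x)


Add coefficients mod 7:
x^0: 5 + 5 = 3 (mod 7)
x^1: 6 + 6 = 5 (mod 7)
x^2: 6 + 0 = 6 (mod 7)
x^3: 5 + 0 = 5 (mod 7)
Result: 3 + 5x + 6x^2 + 5x^3

f + g = 3 + 5x + 6x^2 + 5x^3


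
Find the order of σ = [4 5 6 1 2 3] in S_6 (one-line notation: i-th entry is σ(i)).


Cycle decomposition: (1 4) (2 5) (3 6)
Cycle lengths: 2, 2, 2
Order = lcm(2, 2, 2) = 2

ord(σ) = 2


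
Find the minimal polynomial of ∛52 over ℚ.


∛52 satisfies x³ - 52 = 0, irreducible over ℚ (no rational root; 52 is not a perfect cube)

Minimal polynomial: x³ - 52


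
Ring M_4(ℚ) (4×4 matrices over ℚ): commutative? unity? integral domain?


Matrix multiplication is non-commutative for n ≥ 2; the identity matrix I is the unity; singular matrices give zero divisors, so not an integral domain
Commutative: No
Integral domain: No
Has unity: Yes

M_4(ℚ) (4×4 matrices over ℚ): Commutative=No, Unity=Yes


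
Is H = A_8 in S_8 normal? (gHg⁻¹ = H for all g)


H = A_8 in S_8
A_8 has index 2 in S_8, and every subgroup of index 2 is normal

Yes, normal subgroup


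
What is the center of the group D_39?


Z(G) = {g ∈ G | gx = xg for all x ∈ G}
For odd n, Z(D_n) = {e}: no nontrivial rotation commutes with all reflections

Z(D_39) = {e}


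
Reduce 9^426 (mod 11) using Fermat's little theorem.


Fermat's little theorem: if p is prime and gcd(a,p)=1, then a^(p-1) ≡ 1 (mod p)
p = 11 is prime, gcd(9,11) = 1
Reduce exponent: 426 mod 10 = 6
So 9^426 ≡ 9^6 (mod 11)
9^6 mod 11 = 9

9^426 ≡ 9 (mod 11)


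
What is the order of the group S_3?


|S_n| = n! (number of permutations of n symbols)
|S_3| = 3! = 6

|S_3| = 6


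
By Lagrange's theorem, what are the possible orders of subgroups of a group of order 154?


Lagrange's theorem: |H| divides |G|
|G| = 154
Divisors of 154: 1, 2, 7, 11, 14, 22, 77, 154

Possible subgroup orders: {1, 2, 7, 11, 14, 22, 77, 154}


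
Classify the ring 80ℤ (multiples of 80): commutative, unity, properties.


80ℤ is a commutative ring under +,× but has no multiplicative identity (1 ∉ 80ℤ); it has no zero divisors, but without unity it is not an integral domain
Commutative: Yes
Integral domain: No
Has unity: No

80ℤ (multiples of 80): Commutative=Yes, Unity=No


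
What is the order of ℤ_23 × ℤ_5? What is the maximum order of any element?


|ℤ_23 × ℤ_5| = 23 × 5 = 115
Max element order = lcm(23,5) = 115
Cyclic? Yes (gcd=1)

|ℤ_23×ℤ_5| = 115, max element order = 115


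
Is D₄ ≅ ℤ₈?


Comparing D₄ and ℤ₈:
D₄ is non-abelian, ℤ₈ is abelian

No, D₄ ≇ ℤ₈


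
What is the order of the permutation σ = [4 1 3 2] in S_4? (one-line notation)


Cycle decomposition: (1 4 2)
Cycle lengths: 3
Order = lcm(3) = 3

ord(σ) = 3


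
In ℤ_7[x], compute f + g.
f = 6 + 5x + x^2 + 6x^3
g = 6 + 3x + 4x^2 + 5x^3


Add coefficients mod 7:
x^0: 6 + 6 = 5 (mod 7)
x^1: 5 + 3 = 1 (mod 7)
x^2: 1 + 4 = 5 (mod 7)
x^3: 6 + 5 = 4 (mod 7)
Result: 5 + x + 5x^2 + 4x^3

f + g = 5 + x + 5x^2 + 4x^3


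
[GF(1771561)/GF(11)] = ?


GF(1771561) = GF(11^6), so the extension degree is 6

[GF(1771561)/GF(11)] = 6


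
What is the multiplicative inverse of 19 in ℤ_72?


Use the extended Euclidean algorithm to write 1 = 19·s + 72·t; then s mod 72 is the inverse.
Euclidean algorithm:
  19 = 0·72 + 19
  72 = 3·19 + 15
  19 = 1·15 + 4
  15 = 3·4 + 3
  4 = 1·3 + 1
  3 = 3·1 + 0
gcd(19,72) = 1
Back-substitution gives: 19·(19) + 72·(-5) = 1
So 19⁻¹ ≡ 19 ≡ 19 (mod 72)
Check: 19 × 19 = 361 ≡ 1 (mod 72) ✓

19⁻¹ ≡ 19 (mod 72)


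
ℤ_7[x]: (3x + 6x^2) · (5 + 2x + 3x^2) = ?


Expand and collect like terms; reduce coefficients mod 7:
x^0: 0·5 = 0 ≡ 0 (mod 7)
x^1: 0·2 + 3·5 = 15 ≡ 1 (mod 7)
x^2: 0·3 + 3·2 + 6·5 = 36 ≡ 1 (mod 7)
x^3: 3·3 + 6·2 = 21 ≡ 0 (mod 7)
x^4: 6·3 = 18 ≡ 4 (mod 7)
Result: x + x^2 + 4x^4

f · g = x + x^2 + 4x^4


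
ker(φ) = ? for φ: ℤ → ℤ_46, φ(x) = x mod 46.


Kernel = preimage of identity
ker(φ) = {x ∈ ℤ : x ≡ 0 (mod 46)} = 46ℤ = {0, ±46, ±92, ...}

ker(φ) = 46ℤ


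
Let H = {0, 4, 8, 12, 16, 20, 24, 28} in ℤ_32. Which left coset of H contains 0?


0 + H = {0 + h (mod 32) : h ∈ H}
0+0=0, 0+4=4, 0+8=8, 0+12=12, 0+16=16, 0+20=20, 0+24=24, 0+28=28

0 + H = {0, 4, 8, 12, 16, 20, 24, 28}


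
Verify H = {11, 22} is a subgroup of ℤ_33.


Subgroup test for H = {11, 22} in (ℤ_33, +):
(1) 0 ∈ H? No
(2) Closure: for all a,b ∈ H, (a+b) mod 33 ∈ H? No  [counterexample: 11 + 22 = 0 ∉ H]
(3) Inverses: for all a ∈ H, -a mod 33 ∈ H? Yes

No, H is not a subgroup of ℤ_33


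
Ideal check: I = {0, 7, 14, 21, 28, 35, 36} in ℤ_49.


Check ideal conditions for I = {0, 7, 14, 21, 28, 35, 36} in ℤ_49:
(1) I is an additive subgroup? No
(2) For r ∈ ℤ_49 and a ∈ I: r·a ∈ I? No  [counterexample: r=2, a=21, r·a mod 49 = 42 ∉ I]

No, I is not an ideal of ℤ_49


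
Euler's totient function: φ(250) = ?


Factor n: 250 = 2 × 5^3
φ(n) = n · ∏(1 - 1/p) over distinct primes p | n
φ(250) = 250 · (1 - 1/2) · (1 - 1/5) = 100

φ(250) = 100


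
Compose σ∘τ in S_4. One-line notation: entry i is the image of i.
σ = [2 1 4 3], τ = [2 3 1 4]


σ∘τ: apply τ first, then σ
1 →τ 2 →σ 1
2 →τ 3 →σ 4
3 →τ 1 →σ 2
4 →τ 4 →σ 3

σ∘τ = [1 4 2 3]


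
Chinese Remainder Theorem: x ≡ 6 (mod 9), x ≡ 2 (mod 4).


m₁ = 9, m₂ = 4, gcd = 1, so CRT applies. M = m₁·m₂ = 36
Let M₁ = M/m₁ = 4, M₂ = M/m₂ = 9
Find y₁ ≡ M₁⁻¹ (mod m₁): 4⁻¹ ≡ 7 (mod 9)
Find y₂ ≡ M₂⁻¹ (mod m₂): 9⁻¹ ≡ 1 (mod 4)
x = a₁·M₁·y₁ + a₂·M₂·y₂ = 6·4·7 + 2·9·1 = 186
Reduce mod 36: x ≡ 6
Check: 6 mod 9 = 6 ✓, 6 mod 4 = 2 ✓

x ≡ 6 (mod 36)


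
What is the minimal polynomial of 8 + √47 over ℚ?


Let α = 8 + √47. Then α - 8 = √47, so (α - 8)² = 47, giving α² - 16α + 17 = 0. Degree 2 and α ∉ ℚ, so this is the minimal polynomial.

Minimal polynomial: x² - 16x + 17


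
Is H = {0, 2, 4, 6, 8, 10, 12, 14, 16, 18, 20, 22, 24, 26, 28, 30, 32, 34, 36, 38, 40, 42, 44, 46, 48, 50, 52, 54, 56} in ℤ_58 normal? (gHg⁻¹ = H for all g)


H = {0, 2, 4, 6, 8, 10, 12, 14, 16, 18, 20, 22, 24, 26, 28, 30, 32, 34, 36, 38, 40, 42, 44, 46, 48, 50, 52, 54, 56} in ℤ_58
ℤ_58 is abelian; every subgroup of an abelian group is normal

Yes, normal subgroup


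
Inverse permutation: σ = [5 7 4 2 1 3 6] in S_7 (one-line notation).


To find σ⁻¹, swap domain and range:
σ(1) = 5 → σ⁻¹(5) = 1
σ(2) = 7 → σ⁻¹(7) = 2
σ(3) = 4 → σ⁻¹(4) = 3
σ(4) = 2 → σ⁻¹(2) = 4
σ(5) = 1 → σ⁻¹(1) = 5
σ(6) = 3 → σ⁻¹(3) = 6
σ(7) = 6 → σ⁻¹(6) = 7

σ⁻¹ = [5 4 6 3 1 7 2]


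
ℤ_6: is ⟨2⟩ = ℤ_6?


g generates ℤ_n iff gcd(g, n) = 1
gcd(2, 6) = 2
Since gcd = 2 ≠ 1, ⟨2⟩ has order 3 < 6, so 2 is not a generator.

No, 2 does not generate ℤ_6


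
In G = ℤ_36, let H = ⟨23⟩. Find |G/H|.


|⟨23⟩| = n / gcd(23, 36) = 36 / 1 = 36
H is normal (ℤ_36 is abelian).
|G/H| = |G| / |H| = 36 / 36 = 1

|G/H| = 1


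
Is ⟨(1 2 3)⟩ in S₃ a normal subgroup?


H = ⟨(1 2 3)⟩ in S₃
⟨(1 2 3)⟩ has order 3 and index 2 in S₃; index-2 subgroups are normal

Yes, normal subgroup


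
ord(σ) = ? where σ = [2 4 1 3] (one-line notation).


Cycle decomposition: (1 2 4 3)
Cycle lengths: 4
Order = lcm(4) = 4

ord(σ) = 4


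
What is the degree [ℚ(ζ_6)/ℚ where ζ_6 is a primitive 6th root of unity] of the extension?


[ℚ(ζ_n):ℚ] = deg Φ_n(x) = φ(n). Here φ(6) = 2

[ℚ(ζ_6)/ℚ where ζ_6 is a primitive 6th root of unity] = 2


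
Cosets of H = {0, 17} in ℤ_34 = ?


H = {0, 17}, |H| = 2
Number of cosets = |G|/|H| = 34/2 = 17
0 + H = {0, 17}
1 + H = {1, 18}
2 + H = {2, 19}
3 + H = {3, 20}
4 + H = {4, 21}
5 + H = {5, 22}
6 + H = {6, 23}
7 + H = {7, 24}
8 + H = {8, 25}
9 + H = {9, 26}
10 + H = {10, 27}
11 + H = {11, 28}
12 + H = {12, 29}
13 + H = {13, 30}
14 + H = {14, 31}
15 + H = {15, 32}
16 + H = {16, 33}

Cosets: 0+H={0,17}; 1+H={1,18}; 2+H={2,19}; 3+H={3,20}; 4+H={4,21}; 5+H={5,22}; 6+H={6,23}; 7+H={7,24}; 8+H={8,25}; 9+H={9,26}; 10+H={10,27}; 11+H={11,28}; 12+H={12,29}; 13+H={13,30}; 14+H={14,31}; 15+H={15,32}; 16+H={16,33}


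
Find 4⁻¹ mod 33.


Use the extended Euclidean algorithm to write 1 = 4·s + 33·t; then s mod 33 is the inverse.
Euclidean algorithm:
  4 = 0·33 + 4
  33 = 8·4 + 1
  4 = 4·1 + 0
gcd(4,33) = 1
Back-substitution gives: 4·(-8) + 33·(1) = 1
So 4⁻¹ ≡ -8 ≡ 25 (mod 33)
Check: 4 × 25 = 100 ≡ 1 (mod 33) ✓

4⁻¹ ≡ 25 (mod 33)


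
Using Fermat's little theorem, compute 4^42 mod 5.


Fermat's little theorem: if p is prime and gcd(a,p)=1, then a^(p-1) ≡ 1 (mod p)
p = 5 is prime, gcd(4,5) = 1
Reduce exponent: 42 mod 4 = 2
So 4^42 ≡ 4^2 (mod 5)
4^2 mod 5 = 1

4^42 ≡ 1 (mod 5)


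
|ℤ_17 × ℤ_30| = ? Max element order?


|ℤ_17 × ℤ_30| = 17 × 30 = 510
Max element order = lcm(17,30) = 510
Cyclic? Yes (gcd=1)

|ℤ_17×ℤ_30| = 510, max element order = 510


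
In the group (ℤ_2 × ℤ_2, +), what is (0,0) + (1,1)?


Operation: componentwise addition mod (2, 2)
(0,0) + (1,1) = ((a₁+b₁) mod 2, (a₂+b₂) mod 2) with a = (0,0), b = (1,1)

(0,0) + (1,1) = (1,1)


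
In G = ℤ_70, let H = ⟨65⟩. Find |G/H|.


|⟨65⟩| = n / gcd(65, 70) = 70 / 5 = 14
H is normal (ℤ_70 is abelian).
|G/H| = |G| / |H| = 70 / 14 = 5

|G/H| = 5


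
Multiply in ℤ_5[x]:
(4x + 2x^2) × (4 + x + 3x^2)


Expand and collect like terms; reduce coefficients mod 5:
x^0: 0·4 = 0 ≡ 0 (mod 5)
x^1: 0·1 + 4·4 = 16 ≡ 1 (mod 5)
x^2: 0·3 + 4·1 + 2·4 = 12 ≡ 2 (mod 5)
x^3: 4·3 + 2·1 = 14 ≡ 4 (mod 5)
x^4: 2·3 = 6 ≡ 1 (mod 5)
Result: x + 2x^2 + 4x^3 + x^4

f · g = x + 2x^2 + 4x^3 + x^4


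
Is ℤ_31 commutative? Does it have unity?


ℤ_31 is a commutative ring with unity 1; 31 is prime, so ℤ_31 is a field (hence an integral domain)
Commutative: Yes
Integral domain: Yes
Has unity: Yes

ℤ_31: Commutative=Yes, Unity=Yes


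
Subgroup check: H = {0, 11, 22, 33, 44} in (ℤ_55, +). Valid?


Subgroup test for H = {0, 11, 22, 33, 44} in (ℤ_55, +):
(1) 0 ∈ H? Yes
(2) Closure: for all a,b ∈ H, (a+b) mod 55 ∈ H? Yes
(3) Inverses: for all a ∈ H, -a mod 55 ∈ H? Yes

Yes, H is a subgroup of ℤ_55


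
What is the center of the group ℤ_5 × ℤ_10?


Z(G) = {g ∈ G | gx = xg for all x ∈ G}
Direct product of abelian groups is abelian, so Z(G) = G

Z(ℤ_5 × ℤ_10) = ℤ_5 × ℤ_10


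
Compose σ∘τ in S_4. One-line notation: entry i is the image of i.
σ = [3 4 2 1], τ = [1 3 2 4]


σ∘τ: apply τ first, then σ
1 →τ 1 →σ 3
2 →τ 3 →σ 2
3 →τ 2 →σ 4
4 →τ 4 →σ 1

σ∘τ = [3 2 4 1]


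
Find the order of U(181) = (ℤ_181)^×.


U(n) is the group of units mod n; |U(n)| = φ(n)
|U(181)| = φ(181) = 180

|U(181) = (ℤ_181)^×| = 180


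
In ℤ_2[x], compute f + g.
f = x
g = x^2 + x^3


Add coefficients mod 2:
x^0: 0 + 0 = 0 (mod 2)
x^1: 1 + 0 = 1 (mod 2)
x^2: 0 + 1 = 1 (mod 2)
x^3: 0 + 1 = 1 (mod 2)
Result: x + x^2 + x^3

f + g = x + x^2 + x^3


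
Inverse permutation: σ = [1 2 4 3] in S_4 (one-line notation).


To find σ⁻¹, swap domain and range:
σ(1) = 1 → σ⁻¹(1) = 1
σ(2) = 2 → σ⁻¹(2) = 2
σ(3) = 4 → σ⁻¹(4) = 3
σ(4) = 3 → σ⁻¹(3) = 4

σ⁻¹ = [1 2 4 3]


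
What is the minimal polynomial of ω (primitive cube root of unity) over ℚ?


ω satisfies x² + x + 1 = 0 (the cyclotomic polynomial Φ₃)

Minimal polynomial: x² + x + 1


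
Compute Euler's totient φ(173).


Factor n: 173 = 173
φ(n) = n · ∏(1 - 1/p) over distinct primes p | n
φ(173) = 173 · (1 - 1/173) = 172

φ(173) = 172


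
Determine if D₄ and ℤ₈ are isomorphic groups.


Comparing D₄ and ℤ₈:
D₄ is non-abelian, ℤ₈ is abelian

No, D₄ ≇ ℤ₈


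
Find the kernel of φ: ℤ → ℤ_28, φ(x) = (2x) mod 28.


Kernel = preimage of identity
ker(φ) = {x ∈ ℤ : 2x ≡ 0 (mod 28)}. gcd(2,28) = 2, so 2x ≡ 0 (mod 28) ⟺ x ≡ 0 (mod 28/2 = 14). Hence ker(φ) = 14ℤ

ker(φ) = 14ℤ


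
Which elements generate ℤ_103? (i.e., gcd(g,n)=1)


g generates ℤ_n iff gcd(g,n) = 1
Prime factors of 103: 103
Generators are g ∈ {1,...,102} not divisible by any of these primes.
Generators: {1, 2, 3, 4, 5, 6, 7, 8, 9, 10, 11, 12, 13, 14, 15, 16, 17, 18, 19, 20, 21, 22, 23, 24, 25, 26, 27, 28, 29, 30, 31, 32, 33, 34, 35, 36, 37, 38, 39, 40, 41, 42, 43, 44, 45, 46, 47, 48, 49, 50, 51, 52, 53, 54, 55, 56, 57, 58, 59, 60, 61, 62, 63, 64, 65, 66, 67, 68, 69, 70, 71, 72, 73, 74, 75, 76, 77, 78, 79, 80, 81, 82, 83, 84, 85, 86, 87, 88, 89, 90, 91, 92, 93, 94, 95, 96, 97, 98, 99, 100, 101, 102}
Number of generators = φ(103) = 102

Generators of ℤ_103 = {1, 2, 3, 4, 5, 6, 7, 8, 9, 10, 11, 12, 13, 14, 15, 16, 17, 18, 19, 20, 21, 22, 23, 24, 25, 26, 27, 28, 29, 30, 31, 32, 33, 34, 35, 36, 37, 38, 39, 40, 41, 42, 43, 44, 45, 46, 47, 48, 49, 50, 51, 52, 53, 54, 55, 56, 57, 58, 59, 60, 61, 62, 63, 64, 65, 66, 67, 68, 69, 70, 71, 72, 73, 74, 75, 76, 77, 78, 79, 80, 81, 82, 83, 84, 85, 86, 87, 88, 89, 90, 91, 92, 93, 94, 95, 96, 97, 98, 99, 100, 101, 102}


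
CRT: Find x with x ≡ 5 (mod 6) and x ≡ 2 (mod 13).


m₁ = 6, m₂ = 13, gcd = 1, so CRT applies. M = m₁·m₂ = 78
Let M₁ = M/m₁ = 13, M₂ = M/m₂ = 6
Find y₁ ≡ M₁⁻¹ (mod m₁): 13⁻¹ ≡ 1 (mod 6)
Find y₂ ≡ M₂⁻¹ (mod m₂): 6⁻¹ ≡ 11 (mod 13)
x = a₁·M₁·y₁ + a₂·M₂·y₂ = 5·13·1 + 2·6·11 = 197
Reduce mod 78: x ≡ 41
Check: 41 mod 6 = 5 ✓, 41 mod 13 = 2 ✓

x ≡ 41 (mod 78)


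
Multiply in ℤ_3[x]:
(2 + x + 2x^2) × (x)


Expand and collect like terms; reduce coefficients mod 3:
x^0: 2·0 = 0 ≡ 0 (mod 3)
x^1: 2·1 + 1·0 = 2 ≡ 2 (mod 3)
x^2: 1·1 + 2·0 = 1 ≡ 1 (mod 3)
x^3: 2·1 = 2 ≡ 2 (mod 3)
Result: 2x + x^2 + 2x^3

f · g = 2x + x^2 + 2x^3


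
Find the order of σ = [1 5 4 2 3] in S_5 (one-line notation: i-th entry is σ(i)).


Cycle decomposition: (2 5 3 4)
Cycle lengths: 4
Order = lcm(4) = 4

ord(σ) = 4


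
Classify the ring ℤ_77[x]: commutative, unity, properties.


ℤ_77 has zero divisors (7·11 ≡ 0), and these lift to constant zero divisors in ℤ_77[x]; so not an integral domain
Commutative: Yes
Integral domain: No
Has unity: Yes

ℤ_77[x]: Commutative=Yes, Unity=Yes


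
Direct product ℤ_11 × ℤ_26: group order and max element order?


|ℤ_11 × ℤ_26| = 11 × 26 = 286
Max element order = lcm(11,26) = 286
Cyclic? Yes (gcd=1)

|ℤ_11×ℤ_26| = 286, max element order = 286
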